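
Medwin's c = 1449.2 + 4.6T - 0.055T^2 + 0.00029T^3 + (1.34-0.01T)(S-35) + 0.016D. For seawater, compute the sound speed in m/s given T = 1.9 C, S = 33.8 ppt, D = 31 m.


c = 1449.2 + 4.6*1.9 - 0.055*1.9^2 + 0.00029*1.9^3 + (1.34 - 0.01*1.9)*(33.8 - 35) + 0.016*31 = 1456.65

1456.65 m/s


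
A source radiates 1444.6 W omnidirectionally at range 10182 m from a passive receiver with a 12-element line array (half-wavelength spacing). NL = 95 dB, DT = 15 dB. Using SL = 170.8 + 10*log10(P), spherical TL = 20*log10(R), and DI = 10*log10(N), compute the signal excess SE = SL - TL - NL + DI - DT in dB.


Step 1: SL = 170.8 + 10*log10(1444.6) = 202.4 dB
Step 2: TL = 20*log10(10182) = 80.16 dB
Step 3: DI = 10*log10(12) = 10.79 dB
Step 4: SE = SL - TL - NL + DI - DT = 202.4 - 80.16 - 95 + 10.79 - 15 = 23.03

23.03 dB


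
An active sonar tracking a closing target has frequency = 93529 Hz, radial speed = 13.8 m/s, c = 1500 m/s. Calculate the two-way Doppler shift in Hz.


fd = 2*f*v/c = 2 * 93529 * 13.8 / 1500 = 1720.93

1720.93 Hz


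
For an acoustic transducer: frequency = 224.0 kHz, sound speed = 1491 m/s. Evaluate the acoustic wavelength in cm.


lambda = c/f = 1491 / 224000 = 0.0067 m = 0.67 cm

0.67 cm


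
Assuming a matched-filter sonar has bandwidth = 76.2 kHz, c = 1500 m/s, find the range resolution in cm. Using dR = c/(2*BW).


dR = c/(2*BW) = 1500 / (2 * 76.2e3) = 0.0098 m = 0.98 cm

0.98 cm


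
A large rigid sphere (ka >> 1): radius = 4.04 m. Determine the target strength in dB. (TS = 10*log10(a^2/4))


6.11 dB


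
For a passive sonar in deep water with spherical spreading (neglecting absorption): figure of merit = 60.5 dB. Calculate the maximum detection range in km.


At max range FOM = TL, so 20*log10(R) = 60.5
R = 10^(60.5/20) = 1059.25 m = 1.06 km

1.06 km


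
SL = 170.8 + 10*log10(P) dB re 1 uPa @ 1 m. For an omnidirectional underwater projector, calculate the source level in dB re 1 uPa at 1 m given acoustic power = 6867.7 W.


209.17 dB


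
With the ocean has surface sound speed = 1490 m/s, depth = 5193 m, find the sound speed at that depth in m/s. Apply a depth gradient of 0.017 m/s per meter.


1578.281 m/s


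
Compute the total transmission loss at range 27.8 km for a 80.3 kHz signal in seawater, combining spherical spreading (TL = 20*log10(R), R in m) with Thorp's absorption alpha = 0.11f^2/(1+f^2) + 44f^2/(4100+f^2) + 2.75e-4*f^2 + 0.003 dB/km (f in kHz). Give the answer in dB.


889.06 dB


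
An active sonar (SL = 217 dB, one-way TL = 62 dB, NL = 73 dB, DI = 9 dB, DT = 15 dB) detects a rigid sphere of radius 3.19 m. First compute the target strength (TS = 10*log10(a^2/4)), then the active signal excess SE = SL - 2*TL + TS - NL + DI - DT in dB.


Step 1: TS = 10*log10(3.19^2/4) = 4.06 dB
Step 2: SE = SL - 2*TL + TS - NL + DI - DT = 217 - 2*62 + (4.06) - 73 + 9 - 15 = 18.06

18.06 dB


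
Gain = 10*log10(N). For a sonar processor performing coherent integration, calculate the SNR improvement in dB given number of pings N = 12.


Gain = 10*log10(12) = 10.79

10.79 dB


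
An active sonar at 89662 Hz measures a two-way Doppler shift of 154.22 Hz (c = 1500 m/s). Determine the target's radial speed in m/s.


1.29 m/s


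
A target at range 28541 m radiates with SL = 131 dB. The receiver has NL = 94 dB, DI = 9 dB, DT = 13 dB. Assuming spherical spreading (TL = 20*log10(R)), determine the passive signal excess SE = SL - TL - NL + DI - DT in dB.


Step 1: TL = 20*log10(28541) = 89.11 dB
Step 2: SE = 131 - 89.11 - 94 + 9 - 13 = -56.11

-56.11 dB


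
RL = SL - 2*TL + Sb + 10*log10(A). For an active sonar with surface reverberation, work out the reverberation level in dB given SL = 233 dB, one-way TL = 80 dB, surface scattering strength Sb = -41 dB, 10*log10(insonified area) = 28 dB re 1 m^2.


RL = SL - 2*TL + Sb + 10*log10(A) = 233 - 2*80 + (-41) + 28 = 60

60 dB


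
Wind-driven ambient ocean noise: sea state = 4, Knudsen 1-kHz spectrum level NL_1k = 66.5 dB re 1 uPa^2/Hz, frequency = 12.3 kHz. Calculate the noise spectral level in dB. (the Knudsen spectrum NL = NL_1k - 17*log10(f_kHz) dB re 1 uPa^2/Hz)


NL = NL_1k - 17*log10(f_kHz) = 66.5 - 17*log10(12.3) = 66.5 - (18.53) = 47.97

47.97 dB


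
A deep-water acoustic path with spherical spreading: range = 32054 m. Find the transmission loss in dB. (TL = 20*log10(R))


90.12 dB


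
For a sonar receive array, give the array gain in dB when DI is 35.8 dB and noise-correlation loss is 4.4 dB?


AG = DI - L_corr = 35.8 - 4.4 = 31.4

31.4 dB


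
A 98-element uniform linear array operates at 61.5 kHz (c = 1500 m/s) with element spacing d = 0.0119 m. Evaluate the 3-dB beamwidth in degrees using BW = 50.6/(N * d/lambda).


Step 1: lambda = 1500/61500 = 0.02439 m
Step 2: d/lambda = 0.0119/0.02439 = 0.4879
Step 3: BW = 50.6/(N * d/lambda) = 50.6/(98 * 0.4879) = 1.06

1.06 deg


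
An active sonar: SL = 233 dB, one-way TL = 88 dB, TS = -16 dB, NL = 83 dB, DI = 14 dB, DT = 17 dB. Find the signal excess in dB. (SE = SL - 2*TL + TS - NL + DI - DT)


SE = SL - 2*TL + TS - NL + DI - DT = 233 - 2*88 + (-16) - 83 + 14 - 17 = -45

-45 dB


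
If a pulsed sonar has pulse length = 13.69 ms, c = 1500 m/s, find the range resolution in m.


dR = c*tau/2 = 1500 * 13.69e-3 / 2 = 10.2675

10.2675 m


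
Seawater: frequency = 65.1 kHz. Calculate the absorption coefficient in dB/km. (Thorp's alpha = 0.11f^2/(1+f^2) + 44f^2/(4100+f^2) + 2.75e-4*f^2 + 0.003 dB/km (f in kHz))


f^2 = 4238.01
alpha = 0.11*4238.01/(1+4238.01) + 44*4238.01/(4100+4238.01) + 2.75e-4*4238.01 + 0.003 = 23.643

23.643 dB/km


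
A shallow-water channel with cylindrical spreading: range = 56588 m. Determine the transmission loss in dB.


47.53 dB


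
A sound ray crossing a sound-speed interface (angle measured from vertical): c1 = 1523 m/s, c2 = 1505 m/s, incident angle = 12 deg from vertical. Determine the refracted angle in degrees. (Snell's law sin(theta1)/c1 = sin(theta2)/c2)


11.86 deg


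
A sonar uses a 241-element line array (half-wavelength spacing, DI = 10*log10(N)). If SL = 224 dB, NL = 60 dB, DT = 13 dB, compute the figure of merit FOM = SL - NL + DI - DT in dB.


Step 1: DI = 10*log10(241) = 23.82 dB
Step 2: FOM = SL - NL + DI - DT = 224 - 60 + 23.82 - 13 = 174.82

174.82 dB


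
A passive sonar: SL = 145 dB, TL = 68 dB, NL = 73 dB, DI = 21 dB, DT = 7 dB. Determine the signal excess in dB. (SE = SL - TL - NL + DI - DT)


SE = SL - TL - NL + DI - DT = 145 - 68 - 73 + 21 - 7 = 18

18 dB


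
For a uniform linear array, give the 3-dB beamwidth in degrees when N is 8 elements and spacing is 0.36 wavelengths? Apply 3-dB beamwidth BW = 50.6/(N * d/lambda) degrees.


BW = 50.6 / (8 * 0.36) = 50.6 / 2.88 = 17.57

17.57 deg


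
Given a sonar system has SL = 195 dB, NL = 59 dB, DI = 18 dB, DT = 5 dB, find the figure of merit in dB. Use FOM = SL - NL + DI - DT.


FOM = SL - NL + DI - DT = 195 - 59 + 18 - 5 = 149

149 dB


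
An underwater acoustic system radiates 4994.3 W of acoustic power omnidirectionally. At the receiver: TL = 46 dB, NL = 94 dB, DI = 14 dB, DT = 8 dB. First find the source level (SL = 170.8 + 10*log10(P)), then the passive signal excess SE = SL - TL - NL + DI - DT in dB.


Step 1: SL = 170.8 + 10*log10(4994.3) = 207.78 dB
Step 2: SE = SL - TL - NL + DI - DT = 207.78 - 46 - 94 + 14 - 8 = 73.78

73.78 dB


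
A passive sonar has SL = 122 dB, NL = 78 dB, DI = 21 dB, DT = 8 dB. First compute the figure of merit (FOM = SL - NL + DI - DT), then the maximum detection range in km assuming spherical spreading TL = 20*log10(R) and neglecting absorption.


Step 1: FOM = SL - NL + DI - DT = 122 - 78 + 21 - 8 = 57 dB
Step 2: at max range FOM = TL = 20*log10(R), so R = 10^(57/20) = 707.95 m = 0.71 km

0.71 km


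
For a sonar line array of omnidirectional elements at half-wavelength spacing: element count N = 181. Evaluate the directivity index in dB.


22.58 dB


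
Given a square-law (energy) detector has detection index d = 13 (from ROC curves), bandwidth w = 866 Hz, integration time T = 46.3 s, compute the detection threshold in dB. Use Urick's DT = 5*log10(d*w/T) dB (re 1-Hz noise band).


DT = 5*log10(d*w/T) = 5*log10(13 * 866 / 46.3) = 5*log10(243.15) = 11.93

11.93 dB


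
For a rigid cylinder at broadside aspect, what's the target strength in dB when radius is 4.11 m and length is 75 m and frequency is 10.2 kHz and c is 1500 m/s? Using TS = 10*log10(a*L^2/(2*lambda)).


lambda = 1500/10200 = 0.14706 m
TS = 10*log10(4.11*75^2/(2*0.14706)) = 48.95

48.95 dB


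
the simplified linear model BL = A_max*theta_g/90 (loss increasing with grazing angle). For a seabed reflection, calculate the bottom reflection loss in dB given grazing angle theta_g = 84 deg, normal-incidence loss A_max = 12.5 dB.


11.67 dB


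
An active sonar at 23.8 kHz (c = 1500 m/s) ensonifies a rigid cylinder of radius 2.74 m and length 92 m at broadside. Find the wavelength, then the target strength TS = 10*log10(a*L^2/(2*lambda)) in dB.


Step 1: lambda = c/f = 1500/23800 = 0.06303 m
Step 2: TS = 10*log10(a*L^2/(2*lambda)) = 10*log10(2.74*92^2/(2*0.06303)) = 52.65

52.65 dB


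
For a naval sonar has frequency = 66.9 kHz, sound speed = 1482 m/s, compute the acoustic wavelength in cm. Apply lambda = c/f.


lambda = c/f = 1482 / 66900 = 0.0222 m = 2.22 cm

2.22 cm


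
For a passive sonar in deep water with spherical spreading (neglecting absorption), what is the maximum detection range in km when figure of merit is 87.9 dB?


24.83 km


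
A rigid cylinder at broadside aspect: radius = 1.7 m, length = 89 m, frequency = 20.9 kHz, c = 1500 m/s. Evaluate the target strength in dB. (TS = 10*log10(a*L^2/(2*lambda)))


lambda = 1500/20900 = 0.07177 m
TS = 10*log10(1.7*89^2/(2*0.07177)) = 49.72

49.72 dB


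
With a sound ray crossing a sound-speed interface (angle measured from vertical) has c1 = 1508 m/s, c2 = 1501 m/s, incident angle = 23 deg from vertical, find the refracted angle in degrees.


sin(theta2) = (c2/c1)*sin(theta1) = (1501/1508)*sin(23 deg) = 0.38892
theta2 = arcsin(0.38892) = 22.89

22.89 deg


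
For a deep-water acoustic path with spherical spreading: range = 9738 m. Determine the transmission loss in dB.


TL = 20*log10(9738) = 79.77

79.77 dB


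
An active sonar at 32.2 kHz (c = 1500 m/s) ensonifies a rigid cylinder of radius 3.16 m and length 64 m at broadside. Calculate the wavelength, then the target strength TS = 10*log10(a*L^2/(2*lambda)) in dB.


Step 1: lambda = c/f = 1500/32200 = 0.04658 m
Step 2: TS = 10*log10(a*L^2/(2*lambda)) = 10*log10(3.16*64^2/(2*0.04658)) = 51.43

51.43 dB


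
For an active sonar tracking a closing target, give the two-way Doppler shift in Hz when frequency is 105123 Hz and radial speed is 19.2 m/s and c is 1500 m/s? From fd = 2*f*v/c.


fd = 2*f*v/c = 2 * 105123 * 19.2 / 1500 = 2691.15

2691.15 Hz


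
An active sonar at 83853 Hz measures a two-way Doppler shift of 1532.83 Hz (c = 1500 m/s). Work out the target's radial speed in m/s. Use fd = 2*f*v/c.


From fd = 2*f*v/c, v = c*fd/(2*f) = 1500 * 1532.83 / (2*83853) = 13.71

13.71 m/s


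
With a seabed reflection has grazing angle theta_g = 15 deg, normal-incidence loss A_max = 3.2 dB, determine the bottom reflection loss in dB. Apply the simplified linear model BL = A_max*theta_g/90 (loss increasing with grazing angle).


0.53 dB


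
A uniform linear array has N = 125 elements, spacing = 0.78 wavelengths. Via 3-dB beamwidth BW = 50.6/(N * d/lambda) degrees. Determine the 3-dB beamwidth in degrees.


0.52 deg


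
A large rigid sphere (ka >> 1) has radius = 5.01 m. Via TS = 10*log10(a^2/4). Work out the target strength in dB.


TS = 10*log10(5.01^2 / 4) = 10*log10(6.275025) = 7.98

7.98 dB


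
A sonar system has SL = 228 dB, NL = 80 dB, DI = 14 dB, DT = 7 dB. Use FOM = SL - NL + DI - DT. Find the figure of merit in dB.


FOM = SL - NL + DI - DT = 228 - 80 + 14 - 7 = 155

155 dB


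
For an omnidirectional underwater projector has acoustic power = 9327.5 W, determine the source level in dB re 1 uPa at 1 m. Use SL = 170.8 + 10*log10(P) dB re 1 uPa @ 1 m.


SL = 170.8 + 10*log10(9327.5) = 170.8 + 39.7 = 210.5

210.5 dB


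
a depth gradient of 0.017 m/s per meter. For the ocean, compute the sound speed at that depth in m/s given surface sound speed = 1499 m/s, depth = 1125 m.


c = 1499 + 0.017 * 1125 = 1518.125

1518.125 m/s


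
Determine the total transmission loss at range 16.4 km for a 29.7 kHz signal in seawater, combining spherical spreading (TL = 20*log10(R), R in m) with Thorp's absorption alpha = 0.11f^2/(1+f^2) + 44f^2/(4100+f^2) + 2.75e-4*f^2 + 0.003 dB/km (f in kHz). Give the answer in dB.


217.89 dB


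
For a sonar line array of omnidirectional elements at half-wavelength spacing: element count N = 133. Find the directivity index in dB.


DI = 10*log10(133) = 21.24

21.24 dB


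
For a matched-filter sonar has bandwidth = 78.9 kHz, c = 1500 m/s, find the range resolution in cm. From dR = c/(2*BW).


dR = c/(2*BW) = 1500 / (2 * 78.9e3) = 0.0095 m = 0.95 cm

0.95 cm


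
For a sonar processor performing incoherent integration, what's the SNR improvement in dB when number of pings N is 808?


Gain = 5*log10(808) = 14.54

14.54 dB


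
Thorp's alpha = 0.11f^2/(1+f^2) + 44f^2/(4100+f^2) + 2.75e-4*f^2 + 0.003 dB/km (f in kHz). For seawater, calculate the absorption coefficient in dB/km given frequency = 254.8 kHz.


f^2 = 64923.04
alpha = 0.11*64923.04/(1+64923.04) + 44*64923.04/(4100+64923.04) + 2.75e-4*64923.04 + 0.003 = 59.353

59.353 dB/km


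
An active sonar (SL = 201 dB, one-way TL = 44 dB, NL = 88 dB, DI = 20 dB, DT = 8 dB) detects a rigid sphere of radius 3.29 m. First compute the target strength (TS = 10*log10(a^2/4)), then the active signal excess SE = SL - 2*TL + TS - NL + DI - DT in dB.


Step 1: TS = 10*log10(3.29^2/4) = 4.32 dB
Step 2: SE = SL - 2*TL + TS - NL + DI - DT = 201 - 2*44 + (4.32) - 88 + 20 - 8 = 41.32

41.32 dB


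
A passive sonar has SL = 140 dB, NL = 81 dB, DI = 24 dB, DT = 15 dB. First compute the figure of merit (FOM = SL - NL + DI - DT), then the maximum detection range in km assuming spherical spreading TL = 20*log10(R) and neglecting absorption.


Step 1: FOM = SL - NL + DI - DT = 140 - 81 + 24 - 15 = 68 dB
Step 2: at max range FOM = TL = 20*log10(R), so R = 10^(68/20) = 2511.89 m = 2.51 km

2.51 km


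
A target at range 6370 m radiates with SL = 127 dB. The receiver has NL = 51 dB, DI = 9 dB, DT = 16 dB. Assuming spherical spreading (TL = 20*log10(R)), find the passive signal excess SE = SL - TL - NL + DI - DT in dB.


Step 1: TL = 20*log10(6370) = 76.08 dB
Step 2: SE = 127 - 76.08 - 51 + 9 - 16 = -7.08

-7.08 dB


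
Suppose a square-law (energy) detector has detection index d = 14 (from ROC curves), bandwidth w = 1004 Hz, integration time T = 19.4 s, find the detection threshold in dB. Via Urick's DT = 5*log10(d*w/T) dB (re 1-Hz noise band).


14.3 dB


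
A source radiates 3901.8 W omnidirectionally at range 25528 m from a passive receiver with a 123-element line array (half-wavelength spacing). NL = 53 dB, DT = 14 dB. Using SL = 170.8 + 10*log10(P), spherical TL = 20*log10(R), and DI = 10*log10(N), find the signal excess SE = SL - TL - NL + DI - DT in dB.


Step 1: SL = 170.8 + 10*log10(3901.8) = 206.71 dB
Step 2: TL = 20*log10(25528) = 88.14 dB
Step 3: DI = 10*log10(123) = 20.9 dB
Step 4: SE = SL - TL - NL + DI - DT = 206.71 - 88.14 - 53 + 20.9 - 14 = 72.47

72.47 dB


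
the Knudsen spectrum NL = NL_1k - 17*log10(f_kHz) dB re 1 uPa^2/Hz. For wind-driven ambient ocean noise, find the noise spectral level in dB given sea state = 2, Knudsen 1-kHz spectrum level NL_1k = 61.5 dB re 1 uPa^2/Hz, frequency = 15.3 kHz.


NL = NL_1k - 17*log10(f_kHz) = 61.5 - 17*log10(15.3) = 61.5 - (20.14) = 41.36

41.36 dB


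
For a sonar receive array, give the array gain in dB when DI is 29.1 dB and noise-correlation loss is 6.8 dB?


22.3 dB


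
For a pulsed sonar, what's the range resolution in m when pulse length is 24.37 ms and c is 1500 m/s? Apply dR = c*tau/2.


dR = c*tau/2 = 1500 * 24.37e-3 / 2 = 18.2775

18.2775 m


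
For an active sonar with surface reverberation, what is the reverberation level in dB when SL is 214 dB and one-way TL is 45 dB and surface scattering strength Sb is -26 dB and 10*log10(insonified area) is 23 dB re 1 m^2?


RL = SL - 2*TL + Sb + 10*log10(A) = 214 - 2*45 + (-26) + 23 = 121

121 dB


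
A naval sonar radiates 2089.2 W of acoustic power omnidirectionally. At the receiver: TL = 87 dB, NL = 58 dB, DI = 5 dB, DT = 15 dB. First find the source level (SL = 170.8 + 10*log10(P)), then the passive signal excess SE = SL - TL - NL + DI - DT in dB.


Step 1: SL = 170.8 + 10*log10(2089.2) = 204.0 dB
Step 2: SE = SL - TL - NL + DI - DT = 204.0 - 87 - 58 + 5 - 15 = 49.0

49.0 dB


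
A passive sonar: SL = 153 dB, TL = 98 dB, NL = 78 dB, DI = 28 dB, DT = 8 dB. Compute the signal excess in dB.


SE = SL - TL - NL + DI - DT = 153 - 98 - 78 + 28 - 8 = -3

-3 dB


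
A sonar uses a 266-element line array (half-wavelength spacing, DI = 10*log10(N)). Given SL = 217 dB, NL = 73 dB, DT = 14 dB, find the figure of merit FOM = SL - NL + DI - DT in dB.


Step 1: DI = 10*log10(266) = 24.25 dB
Step 2: FOM = SL - NL + DI - DT = 217 - 73 + 24.25 - 14 = 154.25

154.25 dB


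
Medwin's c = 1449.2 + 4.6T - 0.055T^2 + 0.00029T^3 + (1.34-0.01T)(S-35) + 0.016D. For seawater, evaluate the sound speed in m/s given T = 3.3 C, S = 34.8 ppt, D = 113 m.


c = 1449.2 + 4.6*3.3 - 0.055*3.3^2 + 0.00029*3.3^3 + (1.34 - 0.01*3.3)*(34.8 - 35) + 0.016*113 = 1465.34

1465.34 m/s


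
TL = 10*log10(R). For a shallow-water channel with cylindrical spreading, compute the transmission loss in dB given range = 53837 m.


TL = 10*log10(53837) = 47.31

47.31 dB


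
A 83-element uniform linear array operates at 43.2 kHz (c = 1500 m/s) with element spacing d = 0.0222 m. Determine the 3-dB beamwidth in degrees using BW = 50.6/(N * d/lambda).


Step 1: lambda = 1500/43200 = 0.03472 m
Step 2: d/lambda = 0.0222/0.03472 = 0.6394
Step 3: BW = 50.6/(N * d/lambda) = 50.6/(83 * 0.6394) = 0.95

0.95 deg


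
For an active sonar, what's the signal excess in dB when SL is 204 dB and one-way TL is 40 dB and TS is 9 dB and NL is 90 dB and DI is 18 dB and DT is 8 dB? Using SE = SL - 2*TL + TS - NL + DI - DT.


53 dB


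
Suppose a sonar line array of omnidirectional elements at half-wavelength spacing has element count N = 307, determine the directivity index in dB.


DI = 10*log10(307) = 24.87

24.87 dB


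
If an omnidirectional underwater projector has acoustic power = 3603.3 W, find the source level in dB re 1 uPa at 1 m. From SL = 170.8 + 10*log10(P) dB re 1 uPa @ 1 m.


SL = 170.8 + 10*log10(3603.3) = 170.8 + 35.57 = 206.37

206.37 dB


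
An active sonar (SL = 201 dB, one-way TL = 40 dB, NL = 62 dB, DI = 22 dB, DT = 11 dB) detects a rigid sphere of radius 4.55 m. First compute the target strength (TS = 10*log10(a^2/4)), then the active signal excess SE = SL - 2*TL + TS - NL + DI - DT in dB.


Step 1: TS = 10*log10(4.55^2/4) = 7.14 dB
Step 2: SE = SL - 2*TL + TS - NL + DI - DT = 201 - 2*40 + (7.14) - 62 + 22 - 11 = 77.14

77.14 dB


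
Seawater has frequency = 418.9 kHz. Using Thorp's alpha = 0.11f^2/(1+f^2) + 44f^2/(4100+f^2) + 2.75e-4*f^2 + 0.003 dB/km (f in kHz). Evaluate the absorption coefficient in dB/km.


f^2 = 175477.21
alpha = 0.11*175477.21/(1+175477.21) + 44*175477.21/(4100+175477.21) + 2.75e-4*175477.21 + 0.003 = 91.365

91.365 dB/km


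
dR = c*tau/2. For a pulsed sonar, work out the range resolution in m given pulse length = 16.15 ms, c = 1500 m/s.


12.1125 m


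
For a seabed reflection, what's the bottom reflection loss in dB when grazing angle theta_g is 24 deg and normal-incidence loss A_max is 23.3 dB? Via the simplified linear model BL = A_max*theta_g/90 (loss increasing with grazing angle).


BL = A_max * theta_g / 90 = 23.3 * 24 / 90 = 6.21

6.21 dB


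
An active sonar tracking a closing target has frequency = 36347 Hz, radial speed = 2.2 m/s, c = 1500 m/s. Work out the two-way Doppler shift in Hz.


fd = 2*f*v/c = 2 * 36347 * 2.2 / 1500 = 106.62

106.62 Hz


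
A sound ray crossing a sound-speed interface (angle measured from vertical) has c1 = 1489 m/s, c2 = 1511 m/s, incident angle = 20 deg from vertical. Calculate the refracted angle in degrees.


sin(theta2) = (c2/c1)*sin(theta1) = (1511/1489)*sin(20 deg) = 0.34707
theta2 = arcsin(0.34707) = 20.31

20.31 deg


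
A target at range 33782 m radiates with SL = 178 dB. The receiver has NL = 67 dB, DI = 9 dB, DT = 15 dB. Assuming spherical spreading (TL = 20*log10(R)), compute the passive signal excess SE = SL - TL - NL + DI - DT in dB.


14.43 dB


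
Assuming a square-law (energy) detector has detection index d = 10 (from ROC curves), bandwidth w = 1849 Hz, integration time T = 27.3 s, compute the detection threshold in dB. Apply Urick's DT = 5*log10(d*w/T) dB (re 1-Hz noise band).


14.15 dB


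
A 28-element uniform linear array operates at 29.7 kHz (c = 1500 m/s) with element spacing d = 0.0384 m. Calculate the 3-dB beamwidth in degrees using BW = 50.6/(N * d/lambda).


Step 1: lambda = 1500/29700 = 0.05051 m
Step 2: d/lambda = 0.0384/0.05051 = 0.7602
Step 3: BW = 50.6/(N * d/lambda) = 50.6/(28 * 0.7602) = 2.38

2.38 deg


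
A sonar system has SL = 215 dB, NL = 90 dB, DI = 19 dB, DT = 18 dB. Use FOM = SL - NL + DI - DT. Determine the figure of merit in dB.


FOM = SL - NL + DI - DT = 215 - 90 + 19 - 18 = 126

126 dB


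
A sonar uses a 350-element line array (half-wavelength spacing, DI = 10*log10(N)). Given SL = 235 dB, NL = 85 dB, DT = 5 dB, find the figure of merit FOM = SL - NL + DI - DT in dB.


Step 1: DI = 10*log10(350) = 25.44 dB
Step 2: FOM = SL - NL + DI - DT = 235 - 85 + 25.44 - 5 = 170.44

170.44 dB


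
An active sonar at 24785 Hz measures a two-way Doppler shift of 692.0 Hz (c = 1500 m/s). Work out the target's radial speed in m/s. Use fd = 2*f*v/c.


From fd = 2*f*v/c, v = c*fd/(2*f) = 1500 * 692.0 / (2*24785) = 20.94

20.94 m/s


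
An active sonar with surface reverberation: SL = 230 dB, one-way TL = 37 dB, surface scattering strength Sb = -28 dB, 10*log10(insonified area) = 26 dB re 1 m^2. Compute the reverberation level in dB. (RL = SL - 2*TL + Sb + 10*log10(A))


RL = SL - 2*TL + Sb + 10*log10(A) = 230 - 2*37 + (-28) + 26 = 154

154 dB


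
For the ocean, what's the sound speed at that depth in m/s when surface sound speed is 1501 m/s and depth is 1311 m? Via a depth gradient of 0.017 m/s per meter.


1523.287 m/s


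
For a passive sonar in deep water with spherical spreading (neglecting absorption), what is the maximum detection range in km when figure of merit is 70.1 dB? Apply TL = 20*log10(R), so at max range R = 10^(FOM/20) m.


At max range FOM = TL, so 20*log10(R) = 70.1
R = 10^(70.1/20) = 3198.9 m = 3.2 km

3.2 km


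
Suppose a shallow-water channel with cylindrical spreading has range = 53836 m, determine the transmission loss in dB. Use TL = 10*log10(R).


47.31 dB


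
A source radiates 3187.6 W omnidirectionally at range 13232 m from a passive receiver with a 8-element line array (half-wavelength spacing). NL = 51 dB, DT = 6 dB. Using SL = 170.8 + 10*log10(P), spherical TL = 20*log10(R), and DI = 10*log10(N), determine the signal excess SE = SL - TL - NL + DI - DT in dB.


75.43 dB


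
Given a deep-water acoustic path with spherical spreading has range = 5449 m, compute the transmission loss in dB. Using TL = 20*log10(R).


74.73 dB


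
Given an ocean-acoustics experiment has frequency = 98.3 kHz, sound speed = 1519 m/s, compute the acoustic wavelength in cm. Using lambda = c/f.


lambda = c/f = 1519 / 98300 = 0.0155 m = 1.55 cm

1.55 cm


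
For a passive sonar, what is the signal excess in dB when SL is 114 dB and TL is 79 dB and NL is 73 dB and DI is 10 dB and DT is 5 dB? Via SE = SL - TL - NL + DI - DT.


SE = SL - TL - NL + DI - DT = 114 - 79 - 73 + 10 - 5 = -33

-33 dB


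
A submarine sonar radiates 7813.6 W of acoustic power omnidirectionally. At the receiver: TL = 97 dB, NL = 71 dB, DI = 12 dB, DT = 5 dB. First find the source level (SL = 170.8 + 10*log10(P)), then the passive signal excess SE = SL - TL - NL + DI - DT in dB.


Step 1: SL = 170.8 + 10*log10(7813.6) = 209.73 dB
Step 2: SE = SL - TL - NL + DI - DT = 209.73 - 97 - 71 + 12 - 5 = 48.73

48.73 dB


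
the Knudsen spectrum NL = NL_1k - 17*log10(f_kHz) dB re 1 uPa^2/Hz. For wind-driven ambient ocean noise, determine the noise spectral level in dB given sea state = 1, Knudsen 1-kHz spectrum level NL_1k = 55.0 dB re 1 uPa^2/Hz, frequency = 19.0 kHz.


33.26 dB


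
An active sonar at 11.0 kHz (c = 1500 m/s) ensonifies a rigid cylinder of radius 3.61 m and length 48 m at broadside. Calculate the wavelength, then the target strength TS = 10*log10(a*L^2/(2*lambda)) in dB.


Step 1: lambda = c/f = 1500/11000 = 0.13636 m
Step 2: TS = 10*log10(a*L^2/(2*lambda)) = 10*log10(3.61*48^2/(2*0.13636)) = 44.84

44.84 dB


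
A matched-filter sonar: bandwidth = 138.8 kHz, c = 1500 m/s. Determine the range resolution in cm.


0.54 cm


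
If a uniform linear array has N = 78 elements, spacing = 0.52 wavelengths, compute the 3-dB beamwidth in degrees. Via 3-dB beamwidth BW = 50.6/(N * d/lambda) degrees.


1.25 deg


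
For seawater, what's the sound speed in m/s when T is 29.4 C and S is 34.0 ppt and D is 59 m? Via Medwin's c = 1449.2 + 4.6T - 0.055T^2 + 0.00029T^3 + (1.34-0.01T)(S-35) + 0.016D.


1544.17 m/s


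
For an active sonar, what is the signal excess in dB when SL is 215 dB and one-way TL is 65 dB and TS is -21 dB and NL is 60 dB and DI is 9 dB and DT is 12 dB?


SE = SL - 2*TL + TS - NL + DI - DT = 215 - 2*65 + (-21) - 60 + 9 - 12 = 1

1 dB


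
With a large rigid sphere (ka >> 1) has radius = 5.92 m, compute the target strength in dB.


TS = 10*log10(5.92^2 / 4) = 10*log10(8.7616) = 9.43

9.43 dB


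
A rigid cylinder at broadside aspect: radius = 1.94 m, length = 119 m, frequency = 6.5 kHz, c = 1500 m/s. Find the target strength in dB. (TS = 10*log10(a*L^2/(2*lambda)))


lambda = 1500/6500 = 0.23077 m
TS = 10*log10(1.94*119^2/(2*0.23077)) = 47.75

47.75 dB


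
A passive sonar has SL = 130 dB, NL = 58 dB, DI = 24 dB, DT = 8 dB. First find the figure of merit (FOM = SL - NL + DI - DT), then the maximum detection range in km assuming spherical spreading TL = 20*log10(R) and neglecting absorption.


Step 1: FOM = SL - NL + DI - DT = 130 - 58 + 24 - 8 = 88 dB
Step 2: at max range FOM = TL = 20*log10(R), so R = 10^(88/20) = 25118.86 m = 25.12 km

25.12 km


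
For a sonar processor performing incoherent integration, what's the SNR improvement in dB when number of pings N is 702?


Gain = 5*log10(702) = 14.23

14.23 dB


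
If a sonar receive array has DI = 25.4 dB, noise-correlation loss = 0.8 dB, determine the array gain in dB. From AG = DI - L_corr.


AG = DI - L_corr = 25.4 - 0.8 = 24.6

24.6 dB


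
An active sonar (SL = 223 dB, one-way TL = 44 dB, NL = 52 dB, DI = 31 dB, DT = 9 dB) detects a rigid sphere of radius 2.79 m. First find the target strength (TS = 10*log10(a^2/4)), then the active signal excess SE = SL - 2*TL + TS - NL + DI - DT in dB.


Step 1: TS = 10*log10(2.79^2/4) = 2.89 dB
Step 2: SE = SL - 2*TL + TS - NL + DI - DT = 223 - 2*44 + (2.89) - 52 + 31 - 9 = 107.89

107.89 dB


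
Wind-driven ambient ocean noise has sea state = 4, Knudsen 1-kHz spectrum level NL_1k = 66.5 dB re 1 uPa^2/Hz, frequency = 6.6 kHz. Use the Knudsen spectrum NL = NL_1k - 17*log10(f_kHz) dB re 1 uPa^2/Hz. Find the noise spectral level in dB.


NL = NL_1k - 17*log10(f_kHz) = 66.5 - 17*log10(6.6) = 66.5 - (13.93) = 52.57

52.57 dB


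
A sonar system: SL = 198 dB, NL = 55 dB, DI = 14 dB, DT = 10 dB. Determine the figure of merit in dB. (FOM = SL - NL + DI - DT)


147 dB


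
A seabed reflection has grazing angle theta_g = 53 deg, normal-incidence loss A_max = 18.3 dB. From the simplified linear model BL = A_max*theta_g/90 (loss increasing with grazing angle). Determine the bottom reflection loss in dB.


BL = A_max * theta_g / 90 = 18.3 * 53 / 90 = 10.78

10.78 dB


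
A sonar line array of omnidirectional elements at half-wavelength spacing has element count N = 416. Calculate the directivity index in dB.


DI = 10*log10(416) = 26.19

26.19 dB


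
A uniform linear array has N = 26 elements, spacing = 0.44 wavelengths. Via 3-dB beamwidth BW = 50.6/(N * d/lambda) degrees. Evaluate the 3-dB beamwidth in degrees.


4.42 deg


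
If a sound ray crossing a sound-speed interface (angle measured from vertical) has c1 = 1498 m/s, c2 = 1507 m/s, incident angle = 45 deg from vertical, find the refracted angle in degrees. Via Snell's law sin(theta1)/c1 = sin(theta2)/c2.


sin(theta2) = (c2/c1)*sin(theta1) = (1507/1498)*sin(45 deg) = 0.71136
theta2 = arcsin(0.71136) = 45.35

45.35 deg


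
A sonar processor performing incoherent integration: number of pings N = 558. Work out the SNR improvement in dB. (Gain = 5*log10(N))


13.73 dB


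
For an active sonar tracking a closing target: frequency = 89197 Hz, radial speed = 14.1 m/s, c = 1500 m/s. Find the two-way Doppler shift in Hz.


fd = 2*f*v/c = 2 * 89197 * 14.1 / 1500 = 1676.9

1676.9 Hz


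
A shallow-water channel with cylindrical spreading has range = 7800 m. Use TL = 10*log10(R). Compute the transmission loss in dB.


38.92 dB


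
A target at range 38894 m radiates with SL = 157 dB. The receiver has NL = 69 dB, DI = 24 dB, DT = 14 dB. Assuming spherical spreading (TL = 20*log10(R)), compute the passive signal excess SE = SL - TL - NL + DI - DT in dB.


Step 1: TL = 20*log10(38894) = 91.8 dB
Step 2: SE = 157 - 91.8 - 69 + 24 - 14 = 6.2

6.2 dB


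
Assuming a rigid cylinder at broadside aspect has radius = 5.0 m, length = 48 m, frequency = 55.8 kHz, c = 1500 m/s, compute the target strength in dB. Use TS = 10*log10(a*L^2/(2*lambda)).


lambda = 1500/55800 = 0.02688 m
TS = 10*log10(5.0*48^2/(2*0.02688)) = 53.31

53.31 dB


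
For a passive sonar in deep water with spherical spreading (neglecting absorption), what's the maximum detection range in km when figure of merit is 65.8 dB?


At max range FOM = TL, so 20*log10(R) = 65.8
R = 10^(65.8/20) = 1949.84 m = 1.95 km

1.95 km


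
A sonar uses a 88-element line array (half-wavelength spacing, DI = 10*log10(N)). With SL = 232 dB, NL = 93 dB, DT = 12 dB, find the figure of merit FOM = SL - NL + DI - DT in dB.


146.44 dB


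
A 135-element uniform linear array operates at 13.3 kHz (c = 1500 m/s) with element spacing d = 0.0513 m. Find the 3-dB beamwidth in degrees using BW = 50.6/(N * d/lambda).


0.82 deg


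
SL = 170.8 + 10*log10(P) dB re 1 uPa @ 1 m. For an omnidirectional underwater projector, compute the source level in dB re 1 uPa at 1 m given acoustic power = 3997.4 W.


SL = 170.8 + 10*log10(3997.4) = 170.8 + 36.02 = 206.82

206.82 dB


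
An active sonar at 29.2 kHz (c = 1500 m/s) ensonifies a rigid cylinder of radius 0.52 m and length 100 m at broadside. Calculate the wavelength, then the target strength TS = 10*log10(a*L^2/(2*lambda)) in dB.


Step 1: lambda = c/f = 1500/29200 = 0.05137 m
Step 2: TS = 10*log10(a*L^2/(2*lambda)) = 10*log10(0.52*100^2/(2*0.05137)) = 47.04

47.04 dB


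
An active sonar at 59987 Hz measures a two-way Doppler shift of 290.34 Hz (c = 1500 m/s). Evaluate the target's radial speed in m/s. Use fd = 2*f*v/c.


From fd = 2*f*v/c, v = c*fd/(2*f) = 1500 * 290.34 / (2*59987) = 3.63

3.63 m/s


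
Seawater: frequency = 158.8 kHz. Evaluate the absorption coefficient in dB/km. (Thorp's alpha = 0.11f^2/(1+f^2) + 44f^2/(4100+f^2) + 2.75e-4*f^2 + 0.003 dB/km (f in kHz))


f^2 = 25217.44
alpha = 0.11*25217.44/(1+25217.44) + 44*25217.44/(4100+25217.44) + 2.75e-4*25217.44 + 0.003 = 44.894

44.894 dB/km


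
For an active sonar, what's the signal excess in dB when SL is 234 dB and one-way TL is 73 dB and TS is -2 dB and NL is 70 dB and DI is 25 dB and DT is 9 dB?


32 dB


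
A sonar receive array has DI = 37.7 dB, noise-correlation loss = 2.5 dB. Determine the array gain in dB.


35.2 dB


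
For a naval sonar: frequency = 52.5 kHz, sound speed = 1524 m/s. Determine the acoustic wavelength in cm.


2.9 cm


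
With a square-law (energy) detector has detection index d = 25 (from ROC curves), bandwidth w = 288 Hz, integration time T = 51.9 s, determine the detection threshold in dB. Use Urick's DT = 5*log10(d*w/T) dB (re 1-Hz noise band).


DT = 5*log10(d*w/T) = 5*log10(25 * 288 / 51.9) = 5*log10(138.73) = 10.71

10.71 dB


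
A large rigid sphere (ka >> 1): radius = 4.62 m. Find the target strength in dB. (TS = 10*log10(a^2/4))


TS = 10*log10(4.62^2 / 4) = 10*log10(5.3361) = 7.27

7.27 dB


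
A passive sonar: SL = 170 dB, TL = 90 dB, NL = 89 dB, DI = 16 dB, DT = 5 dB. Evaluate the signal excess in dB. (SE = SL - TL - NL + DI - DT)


2 dB


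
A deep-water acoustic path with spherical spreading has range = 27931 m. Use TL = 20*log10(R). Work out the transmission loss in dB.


TL = 20*log10(27931) = 88.92

88.92 dB


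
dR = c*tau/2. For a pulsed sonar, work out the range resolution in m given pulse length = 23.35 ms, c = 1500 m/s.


dR = c*tau/2 = 1500 * 23.35e-3 / 2 = 17.5125

17.5125 m


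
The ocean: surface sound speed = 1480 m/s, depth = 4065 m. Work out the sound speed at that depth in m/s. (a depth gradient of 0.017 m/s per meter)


1549.105 m/s


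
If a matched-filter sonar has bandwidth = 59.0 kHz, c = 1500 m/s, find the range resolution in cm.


dR = c/(2*BW) = 1500 / (2 * 59.0e3) = 0.0127 m = 1.27 cm

1.27 cm


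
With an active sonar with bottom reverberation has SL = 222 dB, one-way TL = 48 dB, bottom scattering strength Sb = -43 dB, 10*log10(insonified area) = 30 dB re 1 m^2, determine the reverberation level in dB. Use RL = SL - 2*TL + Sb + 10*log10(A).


RL = SL - 2*TL + Sb + 10*log10(A) = 222 - 2*48 + (-43) + 30 = 113

113 dB


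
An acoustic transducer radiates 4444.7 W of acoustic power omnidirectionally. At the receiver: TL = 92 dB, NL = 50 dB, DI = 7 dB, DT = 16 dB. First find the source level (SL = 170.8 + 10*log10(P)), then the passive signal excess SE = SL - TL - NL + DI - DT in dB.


Step 1: SL = 170.8 + 10*log10(4444.7) = 207.28 dB
Step 2: SE = SL - TL - NL + DI - DT = 207.28 - 92 - 50 + 7 - 16 = 56.28

56.28 dB


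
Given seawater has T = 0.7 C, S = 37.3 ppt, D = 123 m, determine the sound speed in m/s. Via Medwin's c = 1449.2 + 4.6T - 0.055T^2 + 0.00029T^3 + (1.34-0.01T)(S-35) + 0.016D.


1457.43 m/s


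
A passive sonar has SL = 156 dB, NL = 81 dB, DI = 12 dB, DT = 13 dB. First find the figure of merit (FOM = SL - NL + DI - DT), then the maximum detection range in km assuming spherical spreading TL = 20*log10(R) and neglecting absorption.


Step 1: FOM = SL - NL + DI - DT = 156 - 81 + 12 - 13 = 74 dB
Step 2: at max range FOM = TL = 20*log10(R), so R = 10^(74/20) = 5011.87 m = 5.01 km

5.01 km


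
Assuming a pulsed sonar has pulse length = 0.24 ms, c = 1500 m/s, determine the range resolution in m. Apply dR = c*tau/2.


dR = c*tau/2 = 1500 * 0.24e-3 / 2 = 0.18

0.18 m


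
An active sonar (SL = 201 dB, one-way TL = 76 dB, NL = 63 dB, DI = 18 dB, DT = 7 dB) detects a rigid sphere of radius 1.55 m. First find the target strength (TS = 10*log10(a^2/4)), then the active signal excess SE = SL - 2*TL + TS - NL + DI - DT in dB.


Step 1: TS = 10*log10(1.55^2/4) = -2.21 dB
Step 2: SE = SL - 2*TL + TS - NL + DI - DT = 201 - 2*76 + (-2.21) - 63 + 18 - 7 = -5.21

-5.21 dB


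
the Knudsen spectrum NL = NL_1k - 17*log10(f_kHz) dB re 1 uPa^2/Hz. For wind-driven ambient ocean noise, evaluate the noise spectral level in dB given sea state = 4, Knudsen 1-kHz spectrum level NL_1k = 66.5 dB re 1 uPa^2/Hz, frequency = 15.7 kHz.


NL = NL_1k - 17*log10(f_kHz) = 66.5 - 17*log10(15.7) = 66.5 - (20.33) = 46.17

46.17 dB


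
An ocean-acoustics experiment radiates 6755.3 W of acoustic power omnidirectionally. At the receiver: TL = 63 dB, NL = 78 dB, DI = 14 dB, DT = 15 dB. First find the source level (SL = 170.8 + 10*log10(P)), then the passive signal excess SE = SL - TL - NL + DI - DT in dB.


Step 1: SL = 170.8 + 10*log10(6755.3) = 209.1 dB
Step 2: SE = SL - TL - NL + DI - DT = 209.1 - 63 - 78 + 14 - 15 = 67.1

67.1 dB


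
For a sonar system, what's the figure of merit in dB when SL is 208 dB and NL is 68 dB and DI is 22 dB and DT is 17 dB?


145 dB


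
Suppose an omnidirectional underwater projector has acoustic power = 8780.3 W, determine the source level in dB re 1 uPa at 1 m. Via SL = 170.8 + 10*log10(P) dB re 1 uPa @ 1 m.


SL = 170.8 + 10*log10(8780.3) = 170.8 + 39.44 = 210.24

210.24 dB


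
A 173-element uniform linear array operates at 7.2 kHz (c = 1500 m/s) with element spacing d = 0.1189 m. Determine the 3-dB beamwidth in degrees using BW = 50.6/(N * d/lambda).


Step 1: lambda = 1500/7200 = 0.20833 m
Step 2: d/lambda = 0.1189/0.20833 = 0.5707
Step 3: BW = 50.6/(N * d/lambda) = 50.6/(173 * 0.5707) = 0.51

0.51 deg


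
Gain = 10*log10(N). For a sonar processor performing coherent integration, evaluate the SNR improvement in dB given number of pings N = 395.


25.97 dB


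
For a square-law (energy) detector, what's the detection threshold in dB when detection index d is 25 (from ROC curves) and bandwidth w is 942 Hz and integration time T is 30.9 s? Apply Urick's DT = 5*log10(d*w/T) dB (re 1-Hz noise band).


DT = 5*log10(d*w/T) = 5*log10(25 * 942 / 30.9) = 5*log10(762.14) = 14.41

14.41 dB


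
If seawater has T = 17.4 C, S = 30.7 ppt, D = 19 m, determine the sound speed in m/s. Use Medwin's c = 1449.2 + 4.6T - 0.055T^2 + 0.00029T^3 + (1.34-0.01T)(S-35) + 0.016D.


c = 1449.2 + 4.6*17.4 - 0.055*17.4^2 + 0.00029*17.4^3 + (1.34 - 0.01*17.4)*(30.7 - 35) + 0.016*19 = 1509.41

1509.41 m/s


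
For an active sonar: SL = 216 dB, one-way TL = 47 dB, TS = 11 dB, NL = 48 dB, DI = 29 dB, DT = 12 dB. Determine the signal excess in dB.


SE = SL - 2*TL + TS - NL + DI - DT = 216 - 2*47 + (11) - 48 + 29 - 12 = 102

102 dB


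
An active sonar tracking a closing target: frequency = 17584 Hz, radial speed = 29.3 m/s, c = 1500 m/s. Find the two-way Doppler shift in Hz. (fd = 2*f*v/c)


fd = 2*f*v/c = 2 * 17584 * 29.3 / 1500 = 686.95

686.95 Hz


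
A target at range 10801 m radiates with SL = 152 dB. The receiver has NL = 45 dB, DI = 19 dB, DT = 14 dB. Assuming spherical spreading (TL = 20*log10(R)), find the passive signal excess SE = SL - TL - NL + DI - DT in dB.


Step 1: TL = 20*log10(10801) = 80.67 dB
Step 2: SE = 152 - 80.67 - 45 + 19 - 14 = 31.33

31.33 dB


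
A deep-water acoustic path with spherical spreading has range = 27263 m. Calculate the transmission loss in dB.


88.71 dB


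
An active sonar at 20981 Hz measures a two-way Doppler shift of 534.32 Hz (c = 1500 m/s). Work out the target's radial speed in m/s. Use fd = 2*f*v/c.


From fd = 2*f*v/c, v = c*fd/(2*f) = 1500 * 534.32 / (2*20981) = 19.1

19.1 m/s


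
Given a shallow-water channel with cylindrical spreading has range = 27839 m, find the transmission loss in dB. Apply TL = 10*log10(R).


44.45 dB


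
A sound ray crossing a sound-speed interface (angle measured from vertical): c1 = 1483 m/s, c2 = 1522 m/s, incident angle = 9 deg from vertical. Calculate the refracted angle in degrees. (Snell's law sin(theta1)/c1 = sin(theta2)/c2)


sin(theta2) = (c2/c1)*sin(theta1) = (1522/1483)*sin(9 deg) = 0.16055
theta2 = arcsin(0.16055) = 9.24

9.24 deg
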